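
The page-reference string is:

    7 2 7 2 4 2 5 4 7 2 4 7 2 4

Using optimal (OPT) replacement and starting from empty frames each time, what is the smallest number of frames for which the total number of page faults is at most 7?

3

f=1: 14 faults
f=2: 8 faults
f=3: 5 faults
f=4: 4 faults
Smallest f with faults ≤ 7 is 3.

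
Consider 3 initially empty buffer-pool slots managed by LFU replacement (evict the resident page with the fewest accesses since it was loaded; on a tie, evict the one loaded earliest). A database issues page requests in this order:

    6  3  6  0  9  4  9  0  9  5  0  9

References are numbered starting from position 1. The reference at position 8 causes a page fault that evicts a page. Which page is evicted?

pos 1: 6: fault, frames [6]
pos 2: 3: fault, frames [6, 3]
pos 3: 6: hit
pos 4: 0: fault, frames [6, 3, 0]
pos 5: 9: fault, evict 3, frames [6, 0, 9]
pos 6: 4: fault, evict 0, frames [6, 9, 4]
pos 7: 9: hit
pos 8: 0: fault, evict 4, frames [6, 9, 0]
At position 8, page 4 is evicted.

4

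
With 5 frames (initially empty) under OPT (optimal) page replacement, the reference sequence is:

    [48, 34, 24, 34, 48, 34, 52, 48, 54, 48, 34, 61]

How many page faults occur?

48 → miss, frames [48]
34 → miss, frames [48, 34]
24 → miss, frames [48, 34, 24]
34 → hit
48 → hit
34 → hit
52 → miss, frames [48, 34, 24, 52]
48 → hit
54 → miss, frames [48, 34, 24, 52, 54]
48 → hit
34 → hit
61 → miss, evict 54, frames [48, 34, 24, 52, 61]
Page faults: 6.

6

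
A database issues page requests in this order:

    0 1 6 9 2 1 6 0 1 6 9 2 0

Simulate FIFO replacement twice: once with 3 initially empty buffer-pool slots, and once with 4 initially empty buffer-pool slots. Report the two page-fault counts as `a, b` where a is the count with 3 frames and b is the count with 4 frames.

3 frames: F F F F F F F F . . F F . → 10 faults.
4 frames: F F F F F . . F F F F F F → 11 faults.
11 > 10: adding a frame increased faults — Belady's anomaly.

10, 11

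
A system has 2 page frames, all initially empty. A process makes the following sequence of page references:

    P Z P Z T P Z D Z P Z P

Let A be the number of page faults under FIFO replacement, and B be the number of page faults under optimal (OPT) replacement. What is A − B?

2

Under FIFO: F F . . F F F F . F F . → 8 faults.
Under OPT: F F . . F . F F . F . . → 6 faults.
A − B = 8 − 6 = 2.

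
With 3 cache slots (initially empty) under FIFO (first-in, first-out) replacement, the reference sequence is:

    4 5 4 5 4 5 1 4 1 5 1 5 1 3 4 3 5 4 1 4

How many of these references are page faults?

4: miss, frames (4)
5: miss, frames (4 5)
4: hit
5: hit
4: hit
5: hit
1: miss, frames (4 5 1)
4: hit
1: hit
5: hit
1: hit
5: hit
1: hit
3: miss, evict 4, frames (5 1 3)
4: miss, evict 5, frames (1 3 4)
3: hit
5: miss, evict 1, frames (3 4 5)
4: hit
1: miss, evict 3, frames (4 5 1)
4: hit
Page faults: 7.

7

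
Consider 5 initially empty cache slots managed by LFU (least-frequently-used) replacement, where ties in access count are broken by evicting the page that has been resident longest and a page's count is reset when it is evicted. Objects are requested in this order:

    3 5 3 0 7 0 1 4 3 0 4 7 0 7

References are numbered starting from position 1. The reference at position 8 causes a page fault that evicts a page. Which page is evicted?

5

pos 1: 3 -> miss, frames {3}
pos 2: 5 -> miss, frames {3,5}
pos 3: 3 -> hit
pos 4: 0 -> miss, frames {3,5,0}
pos 5: 7 -> miss, frames {3,5,0,7}
pos 6: 0 -> hit
pos 7: 1 -> miss, frames {3,5,0,7,1}
pos 8: 4 -> miss, evict 5, frames {3,0,7,1,4}
At position 8, page 5 is evicted.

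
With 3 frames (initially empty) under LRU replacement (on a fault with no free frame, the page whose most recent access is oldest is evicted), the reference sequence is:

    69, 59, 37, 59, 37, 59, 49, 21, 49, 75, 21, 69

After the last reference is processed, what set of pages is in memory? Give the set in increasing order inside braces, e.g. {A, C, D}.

69: fault, frames {69}
59: fault, frames {69,59}
37: fault, frames {69,59,37}
59: hit
37: hit
59: hit
49: fault, evict 69, frames {37,59,49}
21: fault, evict 37, frames {59,49,21}
49: hit
75: fault, evict 59, frames {21,49,75}
21: hit
69: fault, evict 49, frames {75,21,69}

{21, 69, 75}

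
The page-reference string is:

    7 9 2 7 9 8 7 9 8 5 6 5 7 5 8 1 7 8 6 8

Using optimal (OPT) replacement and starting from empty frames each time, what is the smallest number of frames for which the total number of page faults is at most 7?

f=1: 20 faults
f=2: 13 faults
f=3: 9 faults
f=4: 7 faults
f=5: 7 faults
f=6: 7 faults
f=7: 7 faults
Smallest f with faults ≤ 7 is 4.

4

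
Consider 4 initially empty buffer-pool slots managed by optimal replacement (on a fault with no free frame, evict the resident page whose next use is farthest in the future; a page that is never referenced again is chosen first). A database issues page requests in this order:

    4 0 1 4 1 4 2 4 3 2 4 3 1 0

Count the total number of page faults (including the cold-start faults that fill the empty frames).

4: fault, frames (4)
0: fault, frames (4 0)
1: fault, frames (4 0 1)
4: hit
1: hit
4: hit
2: fault, frames (4 0 1 2)
4: hit
3: fault, evict 0, frames (4 1 2 3)
2: hit
4: hit
3: hit
1: hit
0: fault, evict 3, frames (4 1 2 0)
Page faults: 6.

6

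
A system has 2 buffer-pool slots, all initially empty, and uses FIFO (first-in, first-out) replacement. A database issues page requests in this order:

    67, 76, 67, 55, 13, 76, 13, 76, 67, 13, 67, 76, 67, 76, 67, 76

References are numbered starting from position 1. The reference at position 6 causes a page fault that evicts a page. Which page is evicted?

pos 1: 67 → fault, frames {67}
pos 2: 76 → fault, frames {67,76}
pos 3: 67 → hit
pos 4: 55 → fault, evict 67, frames {76,55}
pos 5: 13 → fault, evict 76, frames {55,13}
pos 6: 76 → fault, evict 55, frames {13,76}
At position 6, page 55 is evicted.

55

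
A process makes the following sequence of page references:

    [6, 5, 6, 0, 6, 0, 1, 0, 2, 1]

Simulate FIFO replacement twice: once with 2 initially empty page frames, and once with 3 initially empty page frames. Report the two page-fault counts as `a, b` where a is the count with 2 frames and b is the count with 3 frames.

8, 5

2 frames: F F . F F . F F F F → 8 faults.
3 frames: F F . F . . F . F . → 5 faults.
5 < 8: adding a frame reduced faults, as is typical.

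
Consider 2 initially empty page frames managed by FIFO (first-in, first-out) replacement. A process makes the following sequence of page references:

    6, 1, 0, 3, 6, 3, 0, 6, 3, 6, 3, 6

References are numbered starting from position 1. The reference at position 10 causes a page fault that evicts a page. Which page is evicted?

0

pos 1: 6: fault, frames {6}
pos 2: 1: fault, frames {6,1}
pos 3: 0: fault, evict 6, frames {1,0}
pos 4: 3: fault, evict 1, frames {0,3}
pos 5: 6: fault, evict 0, frames {3,6}
pos 6: 3: hit
pos 7: 0: fault, evict 3, frames {6,0}
pos 8: 6: hit
pos 9: 3: fault, evict 6, frames {0,3}
pos 10: 6: fault, evict 0, frames {3,6}
At position 10, page 0 is evicted.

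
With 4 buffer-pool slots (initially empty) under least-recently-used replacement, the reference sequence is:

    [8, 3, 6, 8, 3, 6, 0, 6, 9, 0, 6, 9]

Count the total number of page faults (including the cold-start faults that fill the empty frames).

5

8 → fault, frames (8)
3 → fault, frames (8 3)
6 → fault, frames (8 3 6)
8 → hit
3 → hit
6 → hit
0 → fault, frames (8 3 6 0)
6 → hit
9 → fault, evict 8, frames (3 0 6 9)
0 → hit
6 → hit
9 → hit
Page faults: 5.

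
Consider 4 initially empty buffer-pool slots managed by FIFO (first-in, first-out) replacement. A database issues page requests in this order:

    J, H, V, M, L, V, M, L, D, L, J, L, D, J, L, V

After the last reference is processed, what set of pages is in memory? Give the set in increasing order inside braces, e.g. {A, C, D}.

{D, J, L, V}

J -> fault, frames {J}
H -> fault, frames {J,H}
V -> fault, frames {J,H,V}
M -> fault, frames {J,H,V,M}
L -> fault, evict J, frames {H,V,M,L}
V -> hit
M -> hit
L -> hit
D -> fault, evict H, frames {V,M,L,D}
L -> hit
J -> fault, evict V, frames {M,L,D,J}
L -> hit
D -> hit
J -> hit
L -> hit
V -> fault, evict M, frames {L,D,J,V}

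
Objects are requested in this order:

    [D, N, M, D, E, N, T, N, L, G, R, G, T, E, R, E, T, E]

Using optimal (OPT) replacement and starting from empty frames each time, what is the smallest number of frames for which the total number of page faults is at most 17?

f=1: 18 faults
f=2: 12 faults
f=3: 9 faults
f=4: 8 faults
f=5: 8 faults
f=6: 8 faults
f=7: 8 faults
f=8: 8 faults
Smallest f with faults ≤ 17 is 2.

2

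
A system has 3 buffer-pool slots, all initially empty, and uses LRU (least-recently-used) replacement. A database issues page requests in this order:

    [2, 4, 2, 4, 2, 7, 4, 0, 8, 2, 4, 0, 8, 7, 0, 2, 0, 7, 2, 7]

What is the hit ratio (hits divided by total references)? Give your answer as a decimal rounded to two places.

0.45

2: fault, frames {2}
4: fault, frames {2,4}
2: hit
4: hit
2: hit
7: fault, frames {4,2,7}
4: hit
0: fault, evict 2, frames {7,4,0}
8: fault, evict 7, frames {4,0,8}
2: fault, evict 4, frames {0,8,2}
4: fault, evict 0, frames {8,2,4}
0: fault, evict 8, frames {2,4,0}
8: fault, evict 2, frames {4,0,8}
7: fault, evict 4, frames {0,8,7}
0: hit
2: fault, evict 8, frames {7,0,2}
0: hit
7: hit
2: hit
7: hit
Hits: 9 of 20 references → 9/20 = 0.4500.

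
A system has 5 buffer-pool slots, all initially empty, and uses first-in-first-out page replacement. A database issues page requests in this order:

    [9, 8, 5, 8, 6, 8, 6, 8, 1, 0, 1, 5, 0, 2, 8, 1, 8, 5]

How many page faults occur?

9: miss, frames (9)
8: miss, frames (9 8)
5: miss, frames (9 8 5)
8: hit
6: miss, frames (9 8 5 6)
8: hit
6: hit
8: hit
1: miss, frames (9 8 5 6 1)
0: miss, evict 9, frames (8 5 6 1 0)
1: hit
5: hit
0: hit
2: miss, evict 8, frames (5 6 1 0 2)
8: miss, evict 5, frames (6 1 0 2 8)
1: hit
8: hit
5: miss, evict 6, frames (1 0 2 8 5)
Page faults: 9.

9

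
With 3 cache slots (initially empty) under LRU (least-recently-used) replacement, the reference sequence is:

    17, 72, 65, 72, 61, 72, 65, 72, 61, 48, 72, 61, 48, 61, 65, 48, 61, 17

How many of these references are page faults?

7

17 → fault, frames {17}
72 → fault, frames {17,72}
65 → fault, frames {17,72,65}
72 → hit
61 → fault, evict 17, frames {65,72,61}
72 → hit
65 → hit
72 → hit
61 → hit
48 → fault, evict 65, frames {72,61,48}
72 → hit
61 → hit
48 → hit
61 → hit
65 → fault, evict 72, frames {48,61,65}
48 → hit
61 → hit
17 → fault, evict 65, frames {48,61,17}
Page faults: 7.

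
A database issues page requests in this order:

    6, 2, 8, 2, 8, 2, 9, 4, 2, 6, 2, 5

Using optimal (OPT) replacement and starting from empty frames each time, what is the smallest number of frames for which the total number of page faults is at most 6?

3

f=1: 12 faults
f=2: 7 faults
f=3: 6 faults
f=4: 6 faults
f=5: 6 faults
f=6: 6 faults
Smallest f with faults ≤ 6 is 3.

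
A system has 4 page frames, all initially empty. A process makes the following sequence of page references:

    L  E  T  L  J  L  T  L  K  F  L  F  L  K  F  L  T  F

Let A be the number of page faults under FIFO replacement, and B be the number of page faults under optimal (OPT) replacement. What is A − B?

2

Under FIFO: F F F . F . . . F F F . . . . . F . → 8 faults.
Under OPT: F F F . F . . . F F . . . . . . . . → 6 faults.
A − B = 8 − 6 = 2.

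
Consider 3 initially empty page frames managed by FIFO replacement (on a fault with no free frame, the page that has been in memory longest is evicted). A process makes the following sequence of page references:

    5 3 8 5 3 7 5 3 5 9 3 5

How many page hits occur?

5

5: miss, frames {5}
3: miss, frames {5,3}
8: miss, frames {5,3,8}
5: hit
3: hit
7: miss, evict 5, frames {3,8,7}
5: miss, evict 3, frames {8,7,5}
3: miss, evict 8, frames {7,5,3}
5: hit
9: miss, evict 7, frames {5,3,9}
3: hit
5: hit
Hits: 5.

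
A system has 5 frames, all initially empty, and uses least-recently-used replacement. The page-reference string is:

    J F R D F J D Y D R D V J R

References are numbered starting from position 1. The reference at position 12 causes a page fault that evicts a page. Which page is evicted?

pos 1: J → miss, frames {J}
pos 2: F → miss, frames {J,F}
pos 3: R → miss, frames {J,F,R}
pos 4: D → miss, frames {J,F,R,D}
pos 5: F → hit
pos 6: J → hit
pos 7: D → hit
pos 8: Y → miss, frames {R,F,J,D,Y}
pos 9: D → hit
pos 10: R → hit
pos 11: D → hit
pos 12: V → miss, evict F, frames {J,Y,R,D,V}
At position 12, page F is evicted.

F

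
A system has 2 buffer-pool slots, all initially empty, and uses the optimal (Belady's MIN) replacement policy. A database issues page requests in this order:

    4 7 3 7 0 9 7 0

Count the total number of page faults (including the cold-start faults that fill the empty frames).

4 -> miss, frames [4]
7 -> miss, frames [4, 7]
3 -> miss, evict 4, frames [7, 3]
7 -> hit
0 -> miss, evict 3, frames [7, 0]
9 -> miss, evict 0, frames [7, 9]
7 -> hit
0 -> miss, evict 9, frames [7, 0]
Page faults: 6.

6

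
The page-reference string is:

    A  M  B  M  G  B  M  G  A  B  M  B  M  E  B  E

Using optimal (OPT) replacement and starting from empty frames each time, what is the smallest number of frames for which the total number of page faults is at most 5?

f=1: 16 faults
f=2: 8 faults
f=3: 6 faults
f=4: 5 faults
f=5: 5 faults
Smallest f with faults ≤ 5 is 4.

4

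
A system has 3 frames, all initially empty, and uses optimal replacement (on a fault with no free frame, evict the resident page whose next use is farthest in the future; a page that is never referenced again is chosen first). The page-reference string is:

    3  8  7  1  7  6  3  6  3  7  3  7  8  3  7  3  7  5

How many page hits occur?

3 → fault, frames {3}
8 → fault, frames {3,8}
7 → fault, frames {3,8,7}
1 → fault, evict 8, frames {3,7,1}
7 → hit
6 → fault, evict 1, frames {3,7,6}
3 → hit
6 → hit
3 → hit
7 → hit
3 → hit
7 → hit
8 → fault, evict 6, frames {3,7,8}
3 → hit
7 → hit
3 → hit
7 → hit
5 → fault, evict 8, frames {3,7,5}
Hits: 11.

11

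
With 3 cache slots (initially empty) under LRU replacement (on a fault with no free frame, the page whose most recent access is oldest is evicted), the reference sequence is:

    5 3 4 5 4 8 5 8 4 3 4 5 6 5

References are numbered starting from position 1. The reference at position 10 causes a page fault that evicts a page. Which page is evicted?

pos 1: 5 -> miss, frames [5]
pos 2: 3 -> miss, frames [5, 3]
pos 3: 4 -> miss, frames [5, 3, 4]
pos 4: 5 -> hit
pos 5: 4 -> hit
pos 6: 8 -> miss, evict 3, frames [5, 4, 8]
pos 7: 5 -> hit
pos 8: 8 -> hit
pos 9: 4 -> hit
pos 10: 3 -> miss, evict 5, frames [8, 4, 3]
At position 10, page 5 is evicted.

5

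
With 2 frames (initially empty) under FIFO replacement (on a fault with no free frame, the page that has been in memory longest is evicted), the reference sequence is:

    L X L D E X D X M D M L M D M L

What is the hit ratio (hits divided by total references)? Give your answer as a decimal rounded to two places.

L: miss, frames (L)
X: miss, frames (L X)
L: hit
D: miss, evict L, frames (X D)
E: miss, evict X, frames (D E)
X: miss, evict D, frames (E X)
D: miss, evict E, frames (X D)
X: hit
M: miss, evict X, frames (D M)
D: hit
M: hit
L: miss, evict D, frames (M L)
M: hit
D: miss, evict M, frames (L D)
M: miss, evict L, frames (D M)
L: miss, evict D, frames (M L)
Hits: 5 of 16 references → 5/16 = 0.3125.

0.31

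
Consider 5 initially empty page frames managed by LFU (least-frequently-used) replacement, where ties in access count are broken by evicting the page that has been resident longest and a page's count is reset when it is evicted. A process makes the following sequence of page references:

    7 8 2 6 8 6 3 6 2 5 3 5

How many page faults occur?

7: miss, frames (7)
8: miss, frames (7 8)
2: miss, frames (7 8 2)
6: miss, frames (7 8 2 6)
8: hit
6: hit
3: miss, frames (7 8 2 6 3)
6: hit
2: hit
5: miss, evict 7, frames (8 2 6 3 5)
3: hit
5: hit
Page faults: 6.

6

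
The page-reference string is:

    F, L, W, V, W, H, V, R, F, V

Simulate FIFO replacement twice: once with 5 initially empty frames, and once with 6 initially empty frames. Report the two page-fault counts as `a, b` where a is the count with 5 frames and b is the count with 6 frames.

7, 6

5 frames: F F F F . F . F F . → 7 faults.
6 frames: F F F F . F . F . . → 6 faults.
6 < 7: adding a frame reduced faults, as is typical.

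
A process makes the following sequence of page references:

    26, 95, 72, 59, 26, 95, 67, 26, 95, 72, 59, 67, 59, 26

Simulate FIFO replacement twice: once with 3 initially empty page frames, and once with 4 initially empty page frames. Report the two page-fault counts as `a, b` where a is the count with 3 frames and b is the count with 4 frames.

3 frames: F F F F F F F . . F F . . F → 10 faults.
4 frames: F F F F . . F F F F F F . F → 11 faults.
11 > 10: adding a frame increased faults — Belady's anomaly.

10, 11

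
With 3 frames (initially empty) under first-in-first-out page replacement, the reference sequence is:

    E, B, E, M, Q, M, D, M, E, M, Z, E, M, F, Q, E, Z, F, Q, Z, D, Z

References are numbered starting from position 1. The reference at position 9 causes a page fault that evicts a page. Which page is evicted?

M

pos 1: E -> fault, frames [E]
pos 2: B -> fault, frames [E, B]
pos 3: E -> hit
pos 4: M -> fault, frames [E, B, M]
pos 5: Q -> fault, evict E, frames [B, M, Q]
pos 6: M -> hit
pos 7: D -> fault, evict B, frames [M, Q, D]
pos 8: M -> hit
pos 9: E -> fault, evict M, frames [Q, D, E]
At position 9, page M is evicted.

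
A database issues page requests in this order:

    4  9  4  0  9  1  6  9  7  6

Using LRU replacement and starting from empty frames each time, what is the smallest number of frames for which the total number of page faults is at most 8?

f=1: 10 faults
f=2: 9 faults
f=3: 6 faults
f=4: 6 faults
f=5: 6 faults
f=6: 6 faults
Smallest f with faults ≤ 8 is 3.

3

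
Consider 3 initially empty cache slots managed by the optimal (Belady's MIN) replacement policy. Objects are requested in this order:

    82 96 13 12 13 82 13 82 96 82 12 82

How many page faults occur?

5

82 → miss, frames [82]
96 → miss, frames [82, 96]
13 → miss, frames [82, 96, 13]
12 → miss, evict 96, frames [82, 13, 12]
13 → hit
82 → hit
13 → hit
82 → hit
96 → miss, evict 13, frames [82, 12, 96]
82 → hit
12 → hit
82 → hit
Page faults: 5.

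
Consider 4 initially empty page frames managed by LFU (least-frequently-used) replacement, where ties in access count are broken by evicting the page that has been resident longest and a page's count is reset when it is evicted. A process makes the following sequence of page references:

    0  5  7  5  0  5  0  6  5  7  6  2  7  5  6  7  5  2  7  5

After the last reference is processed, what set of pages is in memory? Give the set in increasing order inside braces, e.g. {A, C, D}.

{0, 5, 6, 7}

0 -> miss, frames {0}
5 -> miss, frames {0,5}
7 -> miss, frames {0,5,7}
5 -> hit
0 -> hit
5 -> hit
0 -> hit
6 -> miss, frames {0,5,7,6}
5 -> hit
7 -> hit
6 -> hit
2 -> miss, evict 7, frames {0,5,6,2}
7 -> miss, evict 2, frames {0,5,6,7}
5 -> hit
6 -> hit
7 -> hit
5 -> hit
2 -> miss, evict 7, frames {0,5,6,2}
7 -> miss, evict 2, frames {0,5,6,7}
5 -> hit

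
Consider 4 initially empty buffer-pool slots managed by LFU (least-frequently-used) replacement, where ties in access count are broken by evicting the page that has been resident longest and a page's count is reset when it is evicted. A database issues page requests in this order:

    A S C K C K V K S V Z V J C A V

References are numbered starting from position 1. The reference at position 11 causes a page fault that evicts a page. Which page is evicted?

S

pos 1: A → miss, frames {A}
pos 2: S → miss, frames {A,S}
pos 3: C → miss, frames {A,S,C}
pos 4: K → miss, frames {A,S,C,K}
pos 5: C → hit
pos 6: K → hit
pos 7: V → miss, evict A, frames {S,C,K,V}
pos 8: K → hit
pos 9: S → hit
pos 10: V → hit
pos 11: Z → miss, evict S, frames {C,K,V,Z}
At position 11, page S is evicted.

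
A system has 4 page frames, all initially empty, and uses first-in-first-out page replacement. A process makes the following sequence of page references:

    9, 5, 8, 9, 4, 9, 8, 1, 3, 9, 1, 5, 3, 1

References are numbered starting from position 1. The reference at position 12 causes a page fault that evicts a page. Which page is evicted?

4

pos 1: 9 → miss, frames [9]
pos 2: 5 → miss, frames [9, 5]
pos 3: 8 → miss, frames [9, 5, 8]
pos 4: 9 → hit
pos 5: 4 → miss, frames [9, 5, 8, 4]
pos 6: 9 → hit
pos 7: 8 → hit
pos 8: 1 → miss, evict 9, frames [5, 8, 4, 1]
pos 9: 3 → miss, evict 5, frames [8, 4, 1, 3]
pos 10: 9 → miss, evict 8, frames [4, 1, 3, 9]
pos 11: 1 → hit
pos 12: 5 → miss, evict 4, frames [1, 3, 9, 5]
At position 12, page 4 is evicted.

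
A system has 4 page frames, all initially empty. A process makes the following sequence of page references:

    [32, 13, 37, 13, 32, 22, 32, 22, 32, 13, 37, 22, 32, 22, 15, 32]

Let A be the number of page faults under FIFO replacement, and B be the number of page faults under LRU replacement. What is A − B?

Under FIFO: F F F . . F . . . . . . . . F F → 6 faults.
Under LRU: F F F . . F . . . . . . . . F . → 5 faults.
A − B = 6 − 5 = 1.

1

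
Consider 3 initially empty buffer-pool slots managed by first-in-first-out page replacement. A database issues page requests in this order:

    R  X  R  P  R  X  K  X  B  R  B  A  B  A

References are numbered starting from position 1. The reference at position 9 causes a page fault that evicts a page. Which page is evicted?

pos 1: R → miss, frames (R)
pos 2: X → miss, frames (R X)
pos 3: R → hit
pos 4: P → miss, frames (R X P)
pos 5: R → hit
pos 6: X → hit
pos 7: K → miss, evict R, frames (X P K)
pos 8: X → hit
pos 9: B → miss, evict X, frames (P K B)
At position 9, page X is evicted.

X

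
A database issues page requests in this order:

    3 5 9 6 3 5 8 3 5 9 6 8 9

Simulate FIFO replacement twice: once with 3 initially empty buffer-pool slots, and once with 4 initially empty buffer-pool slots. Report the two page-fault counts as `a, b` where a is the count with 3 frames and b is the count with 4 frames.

3 frames: F F F F F F F . . F F . . → 9 faults.
4 frames: F F F F . . F F F F F F . → 10 faults.
10 > 9: adding a frame increased faults — Belady's anomaly.

9, 10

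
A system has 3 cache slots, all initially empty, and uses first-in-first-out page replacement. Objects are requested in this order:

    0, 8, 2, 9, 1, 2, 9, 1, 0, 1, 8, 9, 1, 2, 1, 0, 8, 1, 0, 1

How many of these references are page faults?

0 → miss, frames (0)
8 → miss, frames (0 8)
2 → miss, frames (0 8 2)
9 → miss, evict 0, frames (8 2 9)
1 → miss, evict 8, frames (2 9 1)
2 → hit
9 → hit
1 → hit
0 → miss, evict 2, frames (9 1 0)
1 → hit
8 → miss, evict 9, frames (1 0 8)
9 → miss, evict 1, frames (0 8 9)
1 → miss, evict 0, frames (8 9 1)
2 → miss, evict 8, frames (9 1 2)
1 → hit
0 → miss, evict 9, frames (1 2 0)
8 → miss, evict 1, frames (2 0 8)
1 → miss, evict 2, frames (0 8 1)
0 → hit
1 → hit
Page faults: 13.

13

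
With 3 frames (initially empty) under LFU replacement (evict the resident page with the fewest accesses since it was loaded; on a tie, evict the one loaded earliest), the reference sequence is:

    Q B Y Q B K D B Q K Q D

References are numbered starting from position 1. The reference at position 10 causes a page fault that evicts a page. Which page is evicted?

pos 1: Q → miss, frames {Q}
pos 2: B → miss, frames {Q,B}
pos 3: Y → miss, frames {Q,B,Y}
pos 4: Q → hit
pos 5: B → hit
pos 6: K → miss, evict Y, frames {Q,B,K}
pos 7: D → miss, evict K, frames {Q,B,D}
pos 8: B → hit
pos 9: Q → hit
pos 10: K → miss, evict D, frames {Q,B,K}
At position 10, page D is evicted.

D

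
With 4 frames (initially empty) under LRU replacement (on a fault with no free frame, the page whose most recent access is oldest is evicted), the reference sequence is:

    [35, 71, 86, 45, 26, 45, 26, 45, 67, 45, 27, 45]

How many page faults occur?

7

35 -> miss, frames (35)
71 -> miss, frames (35 71)
86 -> miss, frames (35 71 86)
45 -> miss, frames (35 71 86 45)
26 -> miss, evict 35, frames (71 86 45 26)
45 -> hit
26 -> hit
45 -> hit
67 -> miss, evict 71, frames (86 26 45 67)
45 -> hit
27 -> miss, evict 86, frames (26 67 45 27)
45 -> hit
Page faults: 7.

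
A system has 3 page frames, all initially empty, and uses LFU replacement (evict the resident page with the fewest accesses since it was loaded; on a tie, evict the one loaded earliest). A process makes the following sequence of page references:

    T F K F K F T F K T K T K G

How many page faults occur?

4

T → miss, frames (T)
F → miss, frames (T F)
K → miss, frames (T F K)
F → hit
K → hit
F → hit
T → hit
F → hit
K → hit
T → hit
K → hit
T → hit
K → hit
G → miss, evict T, frames (F K G)
Page faults: 4.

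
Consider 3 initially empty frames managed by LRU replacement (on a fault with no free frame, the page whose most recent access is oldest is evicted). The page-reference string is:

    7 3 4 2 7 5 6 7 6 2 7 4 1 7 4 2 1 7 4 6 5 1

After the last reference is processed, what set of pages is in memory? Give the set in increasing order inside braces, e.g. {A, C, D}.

{1, 5, 6}

7 -> miss, frames [7]
3 -> miss, frames [7, 3]
4 -> miss, frames [7, 3, 4]
2 -> miss, evict 7, frames [3, 4, 2]
7 -> miss, evict 3, frames [4, 2, 7]
5 -> miss, evict 4, frames [2, 7, 5]
6 -> miss, evict 2, frames [7, 5, 6]
7 -> hit
6 -> hit
2 -> miss, evict 5, frames [7, 6, 2]
7 -> hit
4 -> miss, evict 6, frames [2, 7, 4]
1 -> miss, evict 2, frames [7, 4, 1]
7 -> hit
4 -> hit
2 -> miss, evict 1, frames [7, 4, 2]
1 -> miss, evict 7, frames [4, 2, 1]
7 -> miss, evict 4, frames [2, 1, 7]
4 -> miss, evict 2, frames [1, 7, 4]
6 -> miss, evict 1, frames [7, 4, 6]
5 -> miss, evict 7, frames [4, 6, 5]
1 -> miss, evict 4, frames [6, 5, 1]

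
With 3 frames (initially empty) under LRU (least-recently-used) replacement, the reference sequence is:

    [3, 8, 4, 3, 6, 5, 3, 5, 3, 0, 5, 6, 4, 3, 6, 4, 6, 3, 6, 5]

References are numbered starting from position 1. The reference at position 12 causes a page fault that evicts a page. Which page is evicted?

3

pos 1: 3 -> fault, frames {3}
pos 2: 8 -> fault, frames {3,8}
pos 3: 4 -> fault, frames {3,8,4}
pos 4: 3 -> hit
pos 5: 6 -> fault, evict 8, frames {4,3,6}
pos 6: 5 -> fault, evict 4, frames {3,6,5}
pos 7: 3 -> hit
pos 8: 5 -> hit
pos 9: 3 -> hit
pos 10: 0 -> fault, evict 6, frames {5,3,0}
pos 11: 5 -> hit
pos 12: 6 -> fault, evict 3, frames {0,5,6}
At position 12, page 3 is evicted.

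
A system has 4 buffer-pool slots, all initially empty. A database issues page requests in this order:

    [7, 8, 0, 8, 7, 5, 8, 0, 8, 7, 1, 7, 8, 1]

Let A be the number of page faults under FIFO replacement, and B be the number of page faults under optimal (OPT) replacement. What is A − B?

2

Under FIFO: F F F . . F . . . . F F F . → 7 faults.
Under OPT: F F F . . F . . . . F . . . → 5 faults.
A − B = 7 − 5 = 2.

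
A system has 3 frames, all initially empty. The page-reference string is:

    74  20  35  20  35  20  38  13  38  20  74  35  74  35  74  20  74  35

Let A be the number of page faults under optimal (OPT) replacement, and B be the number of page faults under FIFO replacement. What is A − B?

-1

Under OPT: F F F . . . F F . . F F . . . . . . → 7 faults.
Under FIFO: F F F . . . F F . F F F . . . . . . → 8 faults.
A − B = 7 − 8 = -1.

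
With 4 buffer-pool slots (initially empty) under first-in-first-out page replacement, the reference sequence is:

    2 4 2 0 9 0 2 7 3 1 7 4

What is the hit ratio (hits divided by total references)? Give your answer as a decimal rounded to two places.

0.33

2 → miss, frames {2}
4 → miss, frames {2,4}
2 → hit
0 → miss, frames {2,4,0}
9 → miss, frames {2,4,0,9}
0 → hit
2 → hit
7 → miss, evict 2, frames {4,0,9,7}
3 → miss, evict 4, frames {0,9,7,3}
1 → miss, evict 0, frames {9,7,3,1}
7 → hit
4 → miss, evict 9, frames {7,3,1,4}
Hits: 4 of 12 references → 4/12 = 0.3333.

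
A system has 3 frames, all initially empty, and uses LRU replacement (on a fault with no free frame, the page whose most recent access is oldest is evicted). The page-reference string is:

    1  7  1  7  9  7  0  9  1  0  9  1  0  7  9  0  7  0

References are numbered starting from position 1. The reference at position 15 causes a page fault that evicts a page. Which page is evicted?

pos 1: 1: fault, frames (1)
pos 2: 7: fault, frames (1 7)
pos 3: 1: hit
pos 4: 7: hit
pos 5: 9: fault, frames (1 7 9)
pos 6: 7: hit
pos 7: 0: fault, evict 1, frames (9 7 0)
pos 8: 9: hit
pos 9: 1: fault, evict 7, frames (0 9 1)
pos 10: 0: hit
pos 11: 9: hit
pos 12: 1: hit
pos 13: 0: hit
pos 14: 7: fault, evict 9, frames (1 0 7)
pos 15: 9: fault, evict 1, frames (0 7 9)
At position 15, page 1 is evicted.

1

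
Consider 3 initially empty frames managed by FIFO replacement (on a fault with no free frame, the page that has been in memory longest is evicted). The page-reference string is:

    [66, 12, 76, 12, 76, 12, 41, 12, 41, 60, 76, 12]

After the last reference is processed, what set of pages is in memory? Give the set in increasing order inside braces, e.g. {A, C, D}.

{12, 41, 60}

66 -> fault, frames {66}
12 -> fault, frames {66,12}
76 -> fault, frames {66,12,76}
12 -> hit
76 -> hit
12 -> hit
41 -> fault, evict 66, frames {12,76,41}
12 -> hit
41 -> hit
60 -> fault, evict 12, frames {76,41,60}
76 -> hit
12 -> fault, evict 76, frames {41,60,12}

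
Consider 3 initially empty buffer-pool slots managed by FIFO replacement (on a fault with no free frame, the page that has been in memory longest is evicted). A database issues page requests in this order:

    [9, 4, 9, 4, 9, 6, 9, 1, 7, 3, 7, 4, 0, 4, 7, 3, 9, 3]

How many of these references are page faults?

11

9 → fault, frames {9}
4 → fault, frames {9,4}
9 → hit
4 → hit
9 → hit
6 → fault, frames {9,4,6}
9 → hit
1 → fault, evict 9, frames {4,6,1}
7 → fault, evict 4, frames {6,1,7}
3 → fault, evict 6, frames {1,7,3}
7 → hit
4 → fault, evict 1, frames {7,3,4}
0 → fault, evict 7, frames {3,4,0}
4 → hit
7 → fault, evict 3, frames {4,0,7}
3 → fault, evict 4, frames {0,7,3}
9 → fault, evict 0, frames {7,3,9}
3 → hit
Page faults: 11.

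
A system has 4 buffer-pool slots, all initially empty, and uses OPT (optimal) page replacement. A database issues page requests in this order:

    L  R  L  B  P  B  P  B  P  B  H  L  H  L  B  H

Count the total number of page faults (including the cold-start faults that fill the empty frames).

L -> fault, frames [L]
R -> fault, frames [L, R]
L -> hit
B -> fault, frames [L, R, B]
P -> fault, frames [L, R, B, P]
B -> hit
P -> hit
B -> hit
P -> hit
B -> hit
H -> fault, evict P, frames [L, R, B, H]
L -> hit
H -> hit
L -> hit
B -> hit
H -> hit
Page faults: 5.

5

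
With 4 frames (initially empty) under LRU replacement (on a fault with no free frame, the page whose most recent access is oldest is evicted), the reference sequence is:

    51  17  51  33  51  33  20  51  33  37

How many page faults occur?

51 → fault, frames [51]
17 → fault, frames [51, 17]
51 → hit
33 → fault, frames [17, 51, 33]
51 → hit
33 → hit
20 → fault, frames [17, 51, 33, 20]
51 → hit
33 → hit
37 → fault, evict 17, frames [20, 51, 33, 37]
Page faults: 5.

5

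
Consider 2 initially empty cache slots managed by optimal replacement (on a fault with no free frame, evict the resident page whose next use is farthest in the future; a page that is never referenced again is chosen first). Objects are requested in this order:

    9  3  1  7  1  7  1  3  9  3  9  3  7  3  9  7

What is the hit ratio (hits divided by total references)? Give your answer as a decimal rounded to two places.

0.50

9: miss, frames (9)
3: miss, frames (9 3)
1: miss, evict 9, frames (3 1)
7: miss, evict 3, frames (1 7)
1: hit
7: hit
1: hit
3: miss, evict 1, frames (7 3)
9: miss, evict 7, frames (3 9)
3: hit
9: hit
3: hit
7: miss, evict 9, frames (3 7)
3: hit
9: miss, evict 3, frames (7 9)
7: hit
Hits: 8 of 16 references → 8/16 = 0.5000.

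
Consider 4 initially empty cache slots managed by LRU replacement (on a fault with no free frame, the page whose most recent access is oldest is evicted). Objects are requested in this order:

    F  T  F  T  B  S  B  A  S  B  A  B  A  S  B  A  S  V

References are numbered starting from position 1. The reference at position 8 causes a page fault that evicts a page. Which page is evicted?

F

pos 1: F -> fault, frames [F]
pos 2: T -> fault, frames [F, T]
pos 3: F -> hit
pos 4: T -> hit
pos 5: B -> fault, frames [F, T, B]
pos 6: S -> fault, frames [F, T, B, S]
pos 7: B -> hit
pos 8: A -> fault, evict F, frames [T, S, B, A]
At position 8, page F is evicted.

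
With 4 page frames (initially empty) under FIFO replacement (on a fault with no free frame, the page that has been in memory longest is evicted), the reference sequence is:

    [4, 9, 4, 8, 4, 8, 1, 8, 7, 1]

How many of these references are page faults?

4 -> miss, frames (4)
9 -> miss, frames (4 9)
4 -> hit
8 -> miss, frames (4 9 8)
4 -> hit
8 -> hit
1 -> miss, frames (4 9 8 1)
8 -> hit
7 -> miss, evict 4, frames (9 8 1 7)
1 -> hit
Page faults: 5.

5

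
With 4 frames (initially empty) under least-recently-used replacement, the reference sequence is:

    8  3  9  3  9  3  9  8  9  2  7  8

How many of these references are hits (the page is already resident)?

8: fault, frames {8}
3: fault, frames {8,3}
9: fault, frames {8,3,9}
3: hit
9: hit
3: hit
9: hit
8: hit
9: hit
2: fault, frames {3,8,9,2}
7: fault, evict 3, frames {8,9,2,7}
8: hit
Hits: 7.

7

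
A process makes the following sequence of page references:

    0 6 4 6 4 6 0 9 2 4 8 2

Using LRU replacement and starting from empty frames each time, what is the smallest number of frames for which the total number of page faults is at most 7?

f=1: 12 faults
f=2: 9 faults
f=3: 7 faults
f=4: 7 faults
f=5: 6 faults
f=6: 6 faults
Smallest f with faults ≤ 7 is 3.

3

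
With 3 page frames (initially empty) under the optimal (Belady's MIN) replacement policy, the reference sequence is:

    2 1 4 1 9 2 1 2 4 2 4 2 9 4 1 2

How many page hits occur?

10

2: miss, frames (2)
1: miss, frames (2 1)
4: miss, frames (2 1 4)
1: hit
9: miss, evict 4, frames (2 1 9)
2: hit
1: hit
2: hit
4: miss, evict 1, frames (2 9 4)
2: hit
4: hit
2: hit
9: hit
4: hit
1: miss, evict 4, frames (2 9 1)
2: hit
Hits: 10.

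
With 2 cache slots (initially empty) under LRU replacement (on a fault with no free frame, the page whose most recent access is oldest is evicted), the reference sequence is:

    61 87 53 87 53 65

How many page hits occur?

2

61 → fault, frames [61]
87 → fault, frames [61, 87]
53 → fault, evict 61, frames [87, 53]
87 → hit
53 → hit
65 → fault, evict 87, frames [53, 65]
Hits: 2.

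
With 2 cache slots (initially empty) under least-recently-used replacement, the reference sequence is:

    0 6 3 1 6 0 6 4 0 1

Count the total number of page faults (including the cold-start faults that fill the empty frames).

9

0: miss, frames [0]
6: miss, frames [0, 6]
3: miss, evict 0, frames [6, 3]
1: miss, evict 6, frames [3, 1]
6: miss, evict 3, frames [1, 6]
0: miss, evict 1, frames [6, 0]
6: hit
4: miss, evict 0, frames [6, 4]
0: miss, evict 6, frames [4, 0]
1: miss, evict 4, frames [0, 1]
Page faults: 9.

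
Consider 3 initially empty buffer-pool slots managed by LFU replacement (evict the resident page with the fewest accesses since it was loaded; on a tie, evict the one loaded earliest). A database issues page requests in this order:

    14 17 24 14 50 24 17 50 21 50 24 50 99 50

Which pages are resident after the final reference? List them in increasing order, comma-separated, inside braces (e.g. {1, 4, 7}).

{24, 50, 99}

14 -> fault, frames (14)
17 -> fault, frames (14 17)
24 -> fault, frames (14 17 24)
14 -> hit
50 -> fault, evict 17, frames (14 24 50)
24 -> hit
17 -> fault, evict 50, frames (14 24 17)
50 -> fault, evict 17, frames (14 24 50)
21 -> fault, evict 50, frames (14 24 21)
50 -> fault, evict 21, frames (14 24 50)
24 -> hit
50 -> hit
99 -> fault, evict 14, frames (24 50 99)
50 -> hit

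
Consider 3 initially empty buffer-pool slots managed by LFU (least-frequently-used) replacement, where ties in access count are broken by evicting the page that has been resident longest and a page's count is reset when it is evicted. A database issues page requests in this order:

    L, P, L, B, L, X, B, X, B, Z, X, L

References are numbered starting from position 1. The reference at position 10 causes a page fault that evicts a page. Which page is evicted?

X

pos 1: L: miss, frames (L)
pos 2: P: miss, frames (L P)
pos 3: L: hit
pos 4: B: miss, frames (L P B)
pos 5: L: hit
pos 6: X: miss, evict P, frames (L B X)
pos 7: B: hit
pos 8: X: hit
pos 9: B: hit
pos 10: Z: miss, evict X, frames (L B Z)
At position 10, page X is evicted.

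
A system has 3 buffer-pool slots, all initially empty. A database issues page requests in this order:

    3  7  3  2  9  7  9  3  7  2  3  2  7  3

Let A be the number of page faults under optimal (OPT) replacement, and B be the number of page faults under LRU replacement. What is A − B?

-2

Under OPT: F F . F F . . . . F . . . . → 5 faults.
Under LRU: F F . F F F . F . F . . . . → 7 faults.
A − B = 5 − 7 = -2.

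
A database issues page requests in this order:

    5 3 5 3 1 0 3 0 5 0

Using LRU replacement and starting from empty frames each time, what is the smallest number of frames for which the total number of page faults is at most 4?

f=1: 10 faults
f=2: 6 faults
f=3: 5 faults
f=4: 4 faults
Smallest f with faults ≤ 4 is 4.

4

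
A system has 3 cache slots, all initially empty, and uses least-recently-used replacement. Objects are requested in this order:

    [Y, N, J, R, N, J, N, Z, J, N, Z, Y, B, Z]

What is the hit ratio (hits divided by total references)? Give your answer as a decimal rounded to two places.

Y -> fault, frames [Y]
N -> fault, frames [Y, N]
J -> fault, frames [Y, N, J]
R -> fault, evict Y, frames [N, J, R]
N -> hit
J -> hit
N -> hit
Z -> fault, evict R, frames [J, N, Z]
J -> hit
N -> hit
Z -> hit
Y -> fault, evict J, frames [N, Z, Y]
B -> fault, evict N, frames [Z, Y, B]
Z -> hit
Hits: 7 of 14 references → 7/14 = 0.5000.

0.50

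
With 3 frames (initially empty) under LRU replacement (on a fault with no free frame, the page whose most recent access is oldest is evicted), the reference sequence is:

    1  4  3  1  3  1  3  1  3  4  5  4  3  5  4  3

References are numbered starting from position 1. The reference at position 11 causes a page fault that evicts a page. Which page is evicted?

pos 1: 1 -> fault, frames {1}
pos 2: 4 -> fault, frames {1,4}
pos 3: 3 -> fault, frames {1,4,3}
pos 4: 1 -> hit
pos 5: 3 -> hit
pos 6: 1 -> hit
pos 7: 3 -> hit
pos 8: 1 -> hit
pos 9: 3 -> hit
pos 10: 4 -> hit
pos 11: 5 -> fault, evict 1, frames {3,4,5}
At position 11, page 1 is evicted.

1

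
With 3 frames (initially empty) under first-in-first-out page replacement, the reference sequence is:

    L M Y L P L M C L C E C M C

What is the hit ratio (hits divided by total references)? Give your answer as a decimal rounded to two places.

L: fault, frames [L]
M: fault, frames [L, M]
Y: fault, frames [L, M, Y]
L: hit
P: fault, evict L, frames [M, Y, P]
L: fault, evict M, frames [Y, P, L]
M: fault, evict Y, frames [P, L, M]
C: fault, evict P, frames [L, M, C]
L: hit
C: hit
E: fault, evict L, frames [M, C, E]
C: hit
M: hit
C: hit
Hits: 6 of 14 references → 6/14 = 0.4286.

0.43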